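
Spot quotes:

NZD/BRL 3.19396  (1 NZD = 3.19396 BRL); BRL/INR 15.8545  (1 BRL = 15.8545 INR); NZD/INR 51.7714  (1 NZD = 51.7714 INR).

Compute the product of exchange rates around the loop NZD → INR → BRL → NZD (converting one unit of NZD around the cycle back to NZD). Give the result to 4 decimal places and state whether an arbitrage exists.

Around NZD → INR → BRL → NZD: 1 × 51.7714 ÷ 15.8545 ÷ 3.19396 = 1.022370
Product > 1; profitable direction is NZD → INR → BRL → NZD.

1.0224 (arbitrage exists)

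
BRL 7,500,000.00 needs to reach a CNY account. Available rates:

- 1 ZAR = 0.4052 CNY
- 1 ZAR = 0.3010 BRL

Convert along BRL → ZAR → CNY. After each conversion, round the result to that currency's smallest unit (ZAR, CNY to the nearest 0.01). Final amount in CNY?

BRL 7,500,000.00 ÷ 0.3010 = ZAR 24,916,943.52
ZAR 24,916,943.52 × 0.4052 = CNY 10,096,345.51

CNY 10,096,345.51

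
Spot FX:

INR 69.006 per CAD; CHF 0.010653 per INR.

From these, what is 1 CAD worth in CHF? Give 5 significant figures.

CAD/CHF = 0.73512

1 CAD × 69.006 = 69.006 INR
69.006 INR × 0.010653 = 0.735121 CHF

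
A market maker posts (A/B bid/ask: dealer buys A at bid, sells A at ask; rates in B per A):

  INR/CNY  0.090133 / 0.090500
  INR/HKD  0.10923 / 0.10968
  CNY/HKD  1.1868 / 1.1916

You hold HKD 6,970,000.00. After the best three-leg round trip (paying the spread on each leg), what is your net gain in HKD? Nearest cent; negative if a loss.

Net profit: HKD 89,852.67

Best loop HKD → CNY → INR → HKD:
HKD 6,970,000.00 ÷ 1.1916 (buy CNY at ask) = CNY 5,849,278.28
CNY 5,849,278.28 ÷ 0.090500 (buy INR at ask) = INR 64,632,909.19
INR 64,632,909.19 × 0.10923 (sell INR at bid) = HKD 7,059,852.67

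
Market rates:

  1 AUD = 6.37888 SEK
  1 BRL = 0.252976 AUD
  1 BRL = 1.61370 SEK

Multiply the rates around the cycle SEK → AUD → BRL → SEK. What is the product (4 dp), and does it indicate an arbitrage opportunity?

Around SEK → AUD → BRL → SEK: 1 ÷ 6.37888 ÷ 0.252976 × 1.61370 = 0.999998
Product ≈ 1 (deviation 0.000%, within rounding noise).

1.0000 (no arbitrage)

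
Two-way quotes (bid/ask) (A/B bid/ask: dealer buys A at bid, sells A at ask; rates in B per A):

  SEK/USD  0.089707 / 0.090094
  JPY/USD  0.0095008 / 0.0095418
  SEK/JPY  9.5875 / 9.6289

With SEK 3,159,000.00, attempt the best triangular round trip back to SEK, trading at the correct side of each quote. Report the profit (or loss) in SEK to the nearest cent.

Net profit: SEK 34,885.26

Best loop SEK → JPY → USD → SEK:
SEK 3,159,000.00 × 9.5875 (sell SEK at bid) = JPY 30,286,912
JPY 30,286,912 × 0.0095008 (sell JPY at bid) = USD 287,749.90
USD 287,749.90 ÷ 0.090094 (buy SEK at ask) = SEK 3,193,885.26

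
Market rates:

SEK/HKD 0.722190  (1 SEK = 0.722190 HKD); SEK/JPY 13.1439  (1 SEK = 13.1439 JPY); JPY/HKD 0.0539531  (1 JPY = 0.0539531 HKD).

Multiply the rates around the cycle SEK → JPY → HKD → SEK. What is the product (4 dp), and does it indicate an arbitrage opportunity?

Around SEK → JPY → HKD → SEK: 1 × 13.1439 × 0.0539531 ÷ 0.722190 = 0.981950
Product < 1; profitable direction is SEK → HKD → JPY → SEK.

0.9819 (arbitrage exists)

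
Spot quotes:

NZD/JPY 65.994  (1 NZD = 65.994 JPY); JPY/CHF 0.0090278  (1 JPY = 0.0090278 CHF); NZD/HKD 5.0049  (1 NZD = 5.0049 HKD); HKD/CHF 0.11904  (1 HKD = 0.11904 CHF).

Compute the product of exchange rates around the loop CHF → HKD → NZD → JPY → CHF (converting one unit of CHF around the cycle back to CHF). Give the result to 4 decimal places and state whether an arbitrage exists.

Around CHF → HKD → NZD → JPY → CHF: 1 ÷ 0.11904 ÷ 5.0049 × 65.994 × 0.0090278 = 0.999996
Product ≈ 1 (deviation 0.000%, within rounding noise).

1.0000 (no arbitrage)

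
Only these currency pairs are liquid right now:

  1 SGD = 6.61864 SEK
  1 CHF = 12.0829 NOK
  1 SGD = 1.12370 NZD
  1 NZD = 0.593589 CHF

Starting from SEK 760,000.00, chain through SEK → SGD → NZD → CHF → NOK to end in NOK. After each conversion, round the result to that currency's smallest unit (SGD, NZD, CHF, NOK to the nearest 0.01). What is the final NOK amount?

SEK 760,000.00 ÷ 6.61864 = SGD 114,827.22
SGD 114,827.22 × 1.12370 = NZD 129,031.35
NZD 129,031.35 × 0.593589 = CHF 76,591.59
CHF 76,591.59 × 12.0829 = NOK 925,448.52

NOK 925,448.52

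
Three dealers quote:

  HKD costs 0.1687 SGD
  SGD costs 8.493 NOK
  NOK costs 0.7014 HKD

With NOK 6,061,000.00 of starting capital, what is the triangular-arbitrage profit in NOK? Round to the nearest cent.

Profit: NOK 29,967.08

Profitable loop is NOK → HKD → SGD → NOK:
NOK 6,061,000.00 × 0.7014 = HKD 4,251,185.40
HKD 4,251,185.40 × 0.1687 = SGD 717,174.98
SGD 717,174.98 × 8.493 = NOK 6,090,967.08
Profit = NOK 6,090,967.08 − NOK 6,061,000.00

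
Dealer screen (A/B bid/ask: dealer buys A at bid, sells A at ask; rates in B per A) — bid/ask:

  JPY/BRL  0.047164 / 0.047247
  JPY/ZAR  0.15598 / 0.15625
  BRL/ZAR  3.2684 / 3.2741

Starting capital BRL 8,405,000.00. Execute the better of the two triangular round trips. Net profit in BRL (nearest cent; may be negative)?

Best loop BRL → JPY → ZAR → BRL:
BRL 8,405,000.00 ÷ 0.047247 (buy JPY at ask) = JPY 177,894,893
JPY 177,894,893 × 0.15598 (sell JPY at bid) = ZAR 27,748,045.38
ZAR 27,748,045.38 ÷ 3.2741 (buy BRL at ask) = BRL 8,475,014.62

Net profit: BRL 70,014.62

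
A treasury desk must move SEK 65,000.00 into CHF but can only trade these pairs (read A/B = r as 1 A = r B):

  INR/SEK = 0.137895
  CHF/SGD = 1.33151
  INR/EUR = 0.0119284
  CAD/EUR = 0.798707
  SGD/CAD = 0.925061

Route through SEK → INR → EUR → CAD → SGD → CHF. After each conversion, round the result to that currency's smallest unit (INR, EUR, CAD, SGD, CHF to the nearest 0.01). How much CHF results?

SEK 65,000.00 ÷ 0.137895 = INR 471,373.15
INR 471,373.15 × 0.0119284 = EUR 5,622.73
EUR 5,622.73 ÷ 0.798707 = CAD 7,039.79
CAD 7,039.79 ÷ 0.925061 = SGD 7,610.08
SGD 7,610.08 ÷ 1.33151 = CHF 5,715.38

CHF 5,715.38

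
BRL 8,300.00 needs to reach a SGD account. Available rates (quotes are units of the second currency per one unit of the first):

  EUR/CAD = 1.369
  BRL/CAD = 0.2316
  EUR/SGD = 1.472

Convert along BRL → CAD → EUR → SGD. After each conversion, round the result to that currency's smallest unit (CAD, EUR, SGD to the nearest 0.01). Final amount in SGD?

SGD 2,066.91

BRL 8,300.00 × 0.2316 = CAD 1,922.28
CAD 1,922.28 ÷ 1.369 = EUR 1,404.15
EUR 1,404.15 × 1.472 = SGD 2,066.91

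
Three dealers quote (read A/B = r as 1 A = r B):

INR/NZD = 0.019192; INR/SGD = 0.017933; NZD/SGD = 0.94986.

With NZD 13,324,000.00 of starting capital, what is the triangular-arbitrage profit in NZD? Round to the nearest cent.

Profit: NZD 220,454.22

Profitable loop is NZD → SGD → INR → NZD:
NZD 13,324,000.00 × 0.94986 = SGD 12,655,934.64
SGD 12,655,934.64 ÷ 0.017933 = INR 705,734,380.19
INR 705,734,380.19 × 0.019192 = NZD 13,544,454.22
Profit = NZD 13,544,454.22 − NZD 13,324,000.00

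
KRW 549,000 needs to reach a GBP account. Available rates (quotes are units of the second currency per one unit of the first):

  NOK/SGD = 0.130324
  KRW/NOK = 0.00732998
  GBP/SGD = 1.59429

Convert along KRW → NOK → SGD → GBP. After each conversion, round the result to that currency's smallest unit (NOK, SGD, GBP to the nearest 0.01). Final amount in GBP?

GBP 328.95

KRW 549,000 × 0.00732998 = NOK 4,024.16
NOK 4,024.16 × 0.130324 = SGD 524.44
SGD 524.44 ÷ 1.59429 = GBP 328.95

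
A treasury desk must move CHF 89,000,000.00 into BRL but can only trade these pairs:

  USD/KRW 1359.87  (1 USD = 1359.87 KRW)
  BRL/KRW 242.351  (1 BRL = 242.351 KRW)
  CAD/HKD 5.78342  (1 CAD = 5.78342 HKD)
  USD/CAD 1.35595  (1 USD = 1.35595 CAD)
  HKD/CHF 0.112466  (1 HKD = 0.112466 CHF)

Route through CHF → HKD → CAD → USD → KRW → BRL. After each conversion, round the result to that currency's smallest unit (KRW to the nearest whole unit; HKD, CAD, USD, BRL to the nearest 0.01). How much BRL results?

CHF 89,000,000.00 ÷ 0.112466 = HKD 791,350,274.75
HKD 791,350,274.75 ÷ 5.78342 = CAD 136,830,850.04
CAD 136,830,850.04 ÷ 1.35595 = USD 100,911,427.44
USD 100,911,427.44 × 1359.87 = KRW 137,226,422,833
KRW 137,226,422,833 ÷ 242.351 = BRL 566,230,066.44

BRL 566,230,066.44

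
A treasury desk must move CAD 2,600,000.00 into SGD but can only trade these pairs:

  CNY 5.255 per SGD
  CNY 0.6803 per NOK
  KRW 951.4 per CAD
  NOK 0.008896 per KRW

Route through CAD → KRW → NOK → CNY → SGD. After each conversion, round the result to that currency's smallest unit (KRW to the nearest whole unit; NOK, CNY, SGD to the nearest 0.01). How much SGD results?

SGD 2,848,780.71

CAD 2,600,000.00 × 951.4 = KRW 2,473,640,000
KRW 2,473,640,000 × 0.008896 = NOK 22,005,501.44
NOK 22,005,501.44 × 0.6803 = CNY 14,970,342.63
CNY 14,970,342.63 ÷ 5.255 = SGD 2,848,780.71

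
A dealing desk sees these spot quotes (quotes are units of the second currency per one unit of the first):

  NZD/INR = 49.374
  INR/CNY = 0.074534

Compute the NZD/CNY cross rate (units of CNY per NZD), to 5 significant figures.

NZD/CNY = 3.6800

1 NZD × 49.374 = 49.374 INR
49.374 INR × 0.074534 = 3.68004 CNY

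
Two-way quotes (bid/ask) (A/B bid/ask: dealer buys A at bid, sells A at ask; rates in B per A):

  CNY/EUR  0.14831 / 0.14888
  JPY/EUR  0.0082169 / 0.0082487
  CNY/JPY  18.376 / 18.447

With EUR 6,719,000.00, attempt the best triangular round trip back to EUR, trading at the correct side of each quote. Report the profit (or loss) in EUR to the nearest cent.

Best loop EUR → CNY → JPY → EUR:
EUR 6,719,000.00 ÷ 0.14888 (buy CNY at ask) = CNY 45,130,306.29
CNY 45,130,306.29 × 18.376 (sell CNY at bid) = JPY 829,314,508
JPY 829,314,508 × 0.0082169 (sell JPY at bid) = EUR 6,814,394.38

Net profit: EUR 95,394.38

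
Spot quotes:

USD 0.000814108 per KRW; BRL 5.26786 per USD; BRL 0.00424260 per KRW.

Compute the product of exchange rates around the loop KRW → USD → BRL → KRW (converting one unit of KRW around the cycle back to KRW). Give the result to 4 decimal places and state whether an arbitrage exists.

Around KRW → USD → BRL → KRW: 1 × 0.000814108 × 5.26786 ÷ 0.00424260 = 1.010844
Product > 1; profitable direction is KRW → USD → BRL → KRW.

1.0108 (arbitrage exists)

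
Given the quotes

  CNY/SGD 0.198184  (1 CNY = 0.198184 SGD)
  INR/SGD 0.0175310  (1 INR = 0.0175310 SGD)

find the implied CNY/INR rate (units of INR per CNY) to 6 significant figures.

CNY/INR = 11.3048

1 CNY × 0.198184 = 0.198184 SGD
0.198184 SGD ÷ 0.0175310 = 11.3048 INR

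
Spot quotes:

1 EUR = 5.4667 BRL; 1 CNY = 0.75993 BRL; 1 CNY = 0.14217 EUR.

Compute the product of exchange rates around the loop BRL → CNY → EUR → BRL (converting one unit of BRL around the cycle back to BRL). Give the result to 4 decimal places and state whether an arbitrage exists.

1.0227 (arbitrage exists)

Around BRL → CNY → EUR → BRL: 1 ÷ 0.75993 × 0.14217 × 5.4667 = 1.022727
Product > 1; profitable direction is BRL → CNY → EUR → BRL.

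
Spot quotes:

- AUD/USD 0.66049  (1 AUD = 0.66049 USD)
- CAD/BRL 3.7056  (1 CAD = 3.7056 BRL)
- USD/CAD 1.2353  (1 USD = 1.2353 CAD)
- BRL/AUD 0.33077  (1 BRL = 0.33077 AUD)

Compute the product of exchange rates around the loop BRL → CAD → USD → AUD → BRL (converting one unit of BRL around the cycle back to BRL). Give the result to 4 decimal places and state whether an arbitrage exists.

0.9999 (no arbitrage)

Around BRL → CAD → USD → AUD → BRL: 1 ÷ 3.7056 ÷ 1.2353 ÷ 0.66049 ÷ 0.33077 = 0.999946
Product ≈ 1 (deviation 0.005%, within rounding noise).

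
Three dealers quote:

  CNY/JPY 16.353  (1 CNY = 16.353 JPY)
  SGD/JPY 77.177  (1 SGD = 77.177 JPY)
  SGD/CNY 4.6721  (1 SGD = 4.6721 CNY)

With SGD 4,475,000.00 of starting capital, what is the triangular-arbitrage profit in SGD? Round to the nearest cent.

Profit: SGD 45,342.75

Profitable loop is SGD → JPY → CNY → SGD:
SGD 4,475,000.00 × 77.177 = JPY 345,367,075
JPY 345,367,075 ÷ 16.353 = CNY 21,119,493.37
CNY 21,119,493.37 ÷ 4.6721 = SGD 4,520,342.75
Profit = SGD 4,520,342.75 − SGD 4,475,000.00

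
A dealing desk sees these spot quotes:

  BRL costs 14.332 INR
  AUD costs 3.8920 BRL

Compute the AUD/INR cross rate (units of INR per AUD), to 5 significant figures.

1 AUD × 3.8920 = 3.892 BRL
3.892 BRL × 14.332 = 55.7801 INR

AUD/INR = 55.780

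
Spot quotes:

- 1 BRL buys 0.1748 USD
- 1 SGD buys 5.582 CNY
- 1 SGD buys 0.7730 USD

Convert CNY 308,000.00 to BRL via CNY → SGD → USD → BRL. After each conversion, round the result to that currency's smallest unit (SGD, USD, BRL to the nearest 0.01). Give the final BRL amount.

BRL 244,005.15

CNY 308,000.00 ÷ 5.582 = SGD 55,177.36
SGD 55,177.36 × 0.7730 = USD 42,652.10
USD 42,652.10 ÷ 0.1748 = BRL 244,005.15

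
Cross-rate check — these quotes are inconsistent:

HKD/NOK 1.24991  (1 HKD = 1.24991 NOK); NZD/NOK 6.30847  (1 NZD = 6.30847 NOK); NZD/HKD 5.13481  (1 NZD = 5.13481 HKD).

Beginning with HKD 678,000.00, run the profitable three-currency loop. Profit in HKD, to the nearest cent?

Profitable loop is HKD → NOK → NZD → HKD:
HKD 678,000.00 × 1.24991 = NOK 847,438.98
NOK 847,438.98 ÷ 6.30847 = NZD 134,333.52
NZD 134,333.52 × 5.13481 = HKD 689,777.10
Profit = HKD 689,777.10 − HKD 678,000.00

Profit: HKD 11,777.10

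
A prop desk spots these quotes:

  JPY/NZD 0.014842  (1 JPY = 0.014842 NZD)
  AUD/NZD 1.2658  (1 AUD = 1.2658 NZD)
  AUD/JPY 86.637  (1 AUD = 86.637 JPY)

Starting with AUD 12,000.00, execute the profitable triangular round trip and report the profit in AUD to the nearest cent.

Profit: AUD 190.23

Profitable loop is AUD → JPY → NZD → AUD:
AUD 12,000.00 × 86.637 = JPY 1,039,644
JPY 1,039,644 × 0.014842 = NZD 15,430.40
NZD 15,430.40 ÷ 1.2658 = AUD 12,190.23
Profit = AUD 12,190.23 − AUD 12,000.00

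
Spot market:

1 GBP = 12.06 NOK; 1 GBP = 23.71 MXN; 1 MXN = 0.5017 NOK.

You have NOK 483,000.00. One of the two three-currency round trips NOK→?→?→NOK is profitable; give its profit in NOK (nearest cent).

Profitable loop is NOK → MXN → GBP → NOK:
NOK 483,000.00 ÷ 0.5017 = MXN 962,726.73
MXN 962,726.73 ÷ 23.71 = GBP 40,604.25
GBP 40,604.25 × 12.06 = NOK 489,687.24
Profit = NOK 489,687.24 − NOK 483,000.00

Profit: NOK 6,687.24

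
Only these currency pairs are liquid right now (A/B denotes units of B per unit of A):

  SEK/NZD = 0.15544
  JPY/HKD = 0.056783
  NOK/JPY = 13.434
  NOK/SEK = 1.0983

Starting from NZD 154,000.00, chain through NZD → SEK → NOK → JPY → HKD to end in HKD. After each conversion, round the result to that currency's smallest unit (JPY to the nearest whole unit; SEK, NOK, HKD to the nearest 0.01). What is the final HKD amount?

HKD 688,114.39

NZD 154,000.00 ÷ 0.15544 = SEK 990,735.98
SEK 990,735.98 ÷ 1.0983 = NOK 902,063.17
NOK 902,063.17 × 13.434 = JPY 12,118,317
JPY 12,118,317 × 0.056783 = HKD 688,114.39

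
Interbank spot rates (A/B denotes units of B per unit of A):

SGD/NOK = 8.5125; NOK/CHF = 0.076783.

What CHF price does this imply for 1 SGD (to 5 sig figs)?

1 SGD × 8.5125 = 8.5125 NOK
8.5125 NOK × 0.076783 = 0.653615 CHF

SGD/CHF = 0.65362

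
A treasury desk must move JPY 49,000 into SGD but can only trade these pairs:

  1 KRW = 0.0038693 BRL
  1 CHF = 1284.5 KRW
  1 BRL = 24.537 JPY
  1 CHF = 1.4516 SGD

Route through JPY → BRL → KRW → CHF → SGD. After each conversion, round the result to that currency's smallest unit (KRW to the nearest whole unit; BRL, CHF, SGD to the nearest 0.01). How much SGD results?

JPY 49,000 ÷ 24.537 = BRL 1,996.98
BRL 1,996.98 ÷ 0.0038693 = KRW 516,109
KRW 516,109 ÷ 1284.5 = CHF 401.80
CHF 401.80 × 1.4516 = SGD 583.25

SGD 583.25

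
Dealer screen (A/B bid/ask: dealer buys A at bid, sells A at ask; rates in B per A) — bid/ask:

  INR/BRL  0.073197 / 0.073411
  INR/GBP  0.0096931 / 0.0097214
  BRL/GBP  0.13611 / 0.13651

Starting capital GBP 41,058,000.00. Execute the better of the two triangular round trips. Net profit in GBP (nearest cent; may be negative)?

Best loop GBP → INR → BRL → GBP:
GBP 41,058,000.00 ÷ 0.0097214 (buy INR at ask) = INR 4,223,465,755.96
INR 4,223,465,755.96 × 0.073197 (sell INR at bid) = BRL 309,145,022.94
BRL 309,145,022.94 × 0.13611 (sell BRL at bid) = GBP 42,077,729.07

Net profit: GBP 1,019,729.07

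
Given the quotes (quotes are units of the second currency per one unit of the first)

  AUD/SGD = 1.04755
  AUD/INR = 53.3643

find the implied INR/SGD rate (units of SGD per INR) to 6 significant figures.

1 INR ÷ 53.3643 = 0.0187391 AUD
0.0187391 AUD × 1.04755 = 0.0196302 SGD

INR/SGD = 0.0196302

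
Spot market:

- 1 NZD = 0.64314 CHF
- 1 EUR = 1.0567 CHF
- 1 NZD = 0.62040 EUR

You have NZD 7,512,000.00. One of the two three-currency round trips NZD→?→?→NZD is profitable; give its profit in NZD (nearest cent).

Profit: NZD 145,262.84

Profitable loop is NZD → EUR → CHF → NZD:
NZD 7,512,000.00 × 0.62040 = EUR 4,660,444.80
EUR 4,660,444.80 × 1.0567 = CHF 4,924,692.02
CHF 4,924,692.02 ÷ 0.64314 = NZD 7,657,262.84
Profit = NZD 7,657,262.84 − NZD 7,512,000.00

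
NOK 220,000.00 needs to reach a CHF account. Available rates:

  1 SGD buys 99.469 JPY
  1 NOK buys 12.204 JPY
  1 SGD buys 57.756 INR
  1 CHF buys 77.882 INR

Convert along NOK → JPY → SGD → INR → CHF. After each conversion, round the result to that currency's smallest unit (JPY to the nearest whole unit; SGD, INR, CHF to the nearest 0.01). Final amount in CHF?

NOK 220,000.00 × 12.204 = JPY 2,684,880
JPY 2,684,880 ÷ 99.469 = SGD 26,992.13
SGD 26,992.13 × 57.756 = INR 1,558,957.46
INR 1,558,957.46 ÷ 77.882 = CHF 20,016.92

CHF 20,016.92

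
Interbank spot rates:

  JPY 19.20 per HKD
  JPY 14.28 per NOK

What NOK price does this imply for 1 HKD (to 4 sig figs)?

HKD/NOK = 1.345

1 HKD × 19.20 = 19.2 JPY
19.2 JPY ÷ 14.28 = 1.34454 NOK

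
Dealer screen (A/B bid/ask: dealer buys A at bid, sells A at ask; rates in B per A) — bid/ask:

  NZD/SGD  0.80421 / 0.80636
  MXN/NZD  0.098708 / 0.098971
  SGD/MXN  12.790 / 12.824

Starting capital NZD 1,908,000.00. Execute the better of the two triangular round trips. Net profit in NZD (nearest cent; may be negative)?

Net profit: NZD 29,183.39

Best loop NZD → SGD → MXN → NZD:
NZD 1,908,000.00 × 0.80421 (sell NZD at bid) = SGD 1,534,432.68
SGD 1,534,432.68 × 12.790 (sell SGD at bid) = MXN 19,625,393.98
MXN 19,625,393.98 × 0.098708 (sell MXN at bid) = NZD 1,937,183.39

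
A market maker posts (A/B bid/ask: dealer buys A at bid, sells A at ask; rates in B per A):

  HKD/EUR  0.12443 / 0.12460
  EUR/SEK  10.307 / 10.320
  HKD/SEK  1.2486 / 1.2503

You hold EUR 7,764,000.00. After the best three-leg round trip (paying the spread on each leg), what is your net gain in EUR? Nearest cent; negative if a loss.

Best loop EUR → SEK → HKD → EUR:
EUR 7,764,000.00 × 10.307 (sell EUR at bid) = SEK 80,023,548.00
SEK 80,023,548.00 ÷ 1.2503 (buy HKD at ask) = HKD 64,003,477.57
HKD 64,003,477.57 × 0.12443 (sell HKD at bid) = EUR 7,963,952.71

Net profit: EUR 199,952.71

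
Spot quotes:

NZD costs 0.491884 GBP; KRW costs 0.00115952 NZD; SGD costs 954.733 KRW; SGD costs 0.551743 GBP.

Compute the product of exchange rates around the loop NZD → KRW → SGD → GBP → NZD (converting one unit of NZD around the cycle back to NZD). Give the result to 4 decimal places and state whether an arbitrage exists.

Around NZD → KRW → SGD → GBP → NZD: 1 ÷ 0.00115952 ÷ 954.733 × 0.551743 ÷ 0.491884 = 1.013244
Product > 1; profitable direction is NZD → KRW → SGD → GBP → NZD.

1.0132 (arbitrage exists)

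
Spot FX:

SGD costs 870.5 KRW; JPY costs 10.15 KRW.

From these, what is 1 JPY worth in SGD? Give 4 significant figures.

1 JPY × 10.15 = 10.15 KRW
10.15 KRW ÷ 870.5 = 0.01166 SGD

JPY/SGD = 0.01166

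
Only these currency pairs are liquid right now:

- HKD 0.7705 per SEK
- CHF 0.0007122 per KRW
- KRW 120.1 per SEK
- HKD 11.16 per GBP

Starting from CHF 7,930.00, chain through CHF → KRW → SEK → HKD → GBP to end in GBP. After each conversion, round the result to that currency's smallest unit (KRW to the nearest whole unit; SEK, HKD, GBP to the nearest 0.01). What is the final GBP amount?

GBP 6,400.84

CHF 7,930.00 ÷ 0.0007122 = KRW 11,134,513
KRW 11,134,513 ÷ 120.1 = SEK 92,710.35
SEK 92,710.35 × 0.7705 = HKD 71,433.32
HKD 71,433.32 ÷ 11.16 = GBP 6,400.84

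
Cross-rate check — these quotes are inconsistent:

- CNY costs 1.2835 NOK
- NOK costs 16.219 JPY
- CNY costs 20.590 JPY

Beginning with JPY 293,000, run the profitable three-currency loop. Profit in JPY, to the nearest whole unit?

Profitable loop is JPY → CNY → NOK → JPY:
JPY 293,000 ÷ 20.590 = CNY 14,230.21
CNY 14,230.21 × 1.2835 = NOK 18,264.47
NOK 18,264.47 × 16.219 = JPY 296,231
Profit = JPY 296,231 − JPY 293,000

Profit: JPY 3,231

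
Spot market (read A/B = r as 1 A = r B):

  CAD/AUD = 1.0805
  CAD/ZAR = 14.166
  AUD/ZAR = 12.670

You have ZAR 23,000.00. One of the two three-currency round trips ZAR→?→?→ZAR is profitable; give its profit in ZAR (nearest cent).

Profit: ZAR 799.82

Profitable loop is ZAR → AUD → CAD → ZAR:
ZAR 23,000.00 ÷ 12.670 = AUD 1,815.31
AUD 1,815.31 ÷ 1.0805 = CAD 1,680.07
CAD 1,680.07 × 14.166 = ZAR 23,799.82
Profit = ZAR 23,799.82 − ZAR 23,000.00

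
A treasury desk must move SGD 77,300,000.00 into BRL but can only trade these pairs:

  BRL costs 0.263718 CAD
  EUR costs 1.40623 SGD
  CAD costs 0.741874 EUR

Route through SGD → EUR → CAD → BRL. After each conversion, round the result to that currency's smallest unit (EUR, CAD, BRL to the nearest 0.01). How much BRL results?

BRL 280,965,639.09

SGD 77,300,000.00 ÷ 1.40623 = EUR 54,969,670.68
EUR 54,969,670.68 ÷ 0.741874 = CAD 74,095,696.41
CAD 74,095,696.41 ÷ 0.263718 = BRL 280,965,639.09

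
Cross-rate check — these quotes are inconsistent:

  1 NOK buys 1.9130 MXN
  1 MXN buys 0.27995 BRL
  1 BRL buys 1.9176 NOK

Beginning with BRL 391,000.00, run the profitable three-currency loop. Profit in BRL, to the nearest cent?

Profit: BRL 10,541.30

Profitable loop is BRL → NOK → MXN → BRL:
BRL 391,000.00 × 1.9176 = NOK 749,781.60
NOK 749,781.60 × 1.9130 = MXN 1,434,332.20
MXN 1,434,332.20 × 0.27995 = BRL 401,541.30
Profit = BRL 401,541.30 − BRL 391,000.00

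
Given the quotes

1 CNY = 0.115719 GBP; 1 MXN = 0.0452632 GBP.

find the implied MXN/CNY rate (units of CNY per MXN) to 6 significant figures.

1 MXN × 0.0452632 = 0.0452632 GBP
0.0452632 GBP ÷ 0.115719 = 0.391148 CNY

MXN/CNY = 0.391148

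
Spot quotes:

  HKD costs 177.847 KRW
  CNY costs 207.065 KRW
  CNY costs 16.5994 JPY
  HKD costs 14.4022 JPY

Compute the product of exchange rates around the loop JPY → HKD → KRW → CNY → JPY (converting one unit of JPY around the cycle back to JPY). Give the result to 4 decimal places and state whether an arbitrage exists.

0.9899 (arbitrage exists)

Around JPY → HKD → KRW → CNY → JPY: 1 ÷ 14.4022 × 177.847 ÷ 207.065 × 16.5994 = 0.989928
Product < 1; profitable direction is JPY → CNY → KRW → HKD → JPY.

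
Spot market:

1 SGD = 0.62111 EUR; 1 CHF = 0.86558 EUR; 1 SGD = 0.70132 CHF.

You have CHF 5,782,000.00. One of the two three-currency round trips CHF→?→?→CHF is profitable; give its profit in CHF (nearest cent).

Profit: CHF 133,931.98

Profitable loop is CHF → SGD → EUR → CHF:
CHF 5,782,000.00 ÷ 0.70132 = SGD 8,244,453.32
SGD 8,244,453.32 × 0.62111 = EUR 5,120,712.40
EUR 5,120,712.40 ÷ 0.86558 = CHF 5,915,931.98
Profit = CHF 5,915,931.98 − CHF 5,782,000.00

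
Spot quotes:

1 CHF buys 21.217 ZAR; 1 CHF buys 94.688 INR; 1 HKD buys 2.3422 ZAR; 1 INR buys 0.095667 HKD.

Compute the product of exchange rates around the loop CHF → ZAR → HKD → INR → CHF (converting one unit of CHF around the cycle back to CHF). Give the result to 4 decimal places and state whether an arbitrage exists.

Around CHF → ZAR → HKD → INR → CHF: 1 × 21.217 ÷ 2.3422 ÷ 0.095667 ÷ 94.688 = 1.000007
Product ≈ 1 (deviation 0.001%, within rounding noise).

1.0000 (no arbitrage)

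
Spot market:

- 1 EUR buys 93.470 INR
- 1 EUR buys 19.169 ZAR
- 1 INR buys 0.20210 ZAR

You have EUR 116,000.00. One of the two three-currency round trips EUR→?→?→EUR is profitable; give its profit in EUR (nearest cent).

Profitable loop is EUR → ZAR → INR → EUR:
EUR 116,000.00 × 19.169 = ZAR 2,223,604.00
ZAR 2,223,604.00 ÷ 0.20210 = INR 11,002,493.81
INR 11,002,493.81 ÷ 93.470 = EUR 117,711.50
Profit = EUR 117,711.50 − EUR 116,000.00

Profit: EUR 1,711.50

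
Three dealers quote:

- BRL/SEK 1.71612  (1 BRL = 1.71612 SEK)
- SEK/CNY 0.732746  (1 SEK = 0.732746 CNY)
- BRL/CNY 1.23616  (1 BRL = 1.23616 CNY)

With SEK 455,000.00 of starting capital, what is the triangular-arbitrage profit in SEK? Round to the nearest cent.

Profitable loop is SEK → CNY → BRL → SEK:
SEK 455,000.00 × 0.732746 = CNY 333,399.43
CNY 333,399.43 ÷ 1.23616 = BRL 269,705.73
BRL 269,705.73 × 1.71612 = SEK 462,847.39
Profit = SEK 462,847.39 − SEK 455,000.00

Profit: SEK 7,847.39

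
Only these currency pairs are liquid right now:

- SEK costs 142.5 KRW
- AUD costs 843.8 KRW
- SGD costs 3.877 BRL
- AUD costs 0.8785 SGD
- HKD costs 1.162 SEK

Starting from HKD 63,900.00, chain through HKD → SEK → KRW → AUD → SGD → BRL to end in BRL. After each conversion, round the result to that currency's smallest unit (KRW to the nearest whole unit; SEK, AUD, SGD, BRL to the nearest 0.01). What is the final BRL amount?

HKD 63,900.00 × 1.162 = SEK 74,251.80
SEK 74,251.80 × 142.5 = KRW 10,580,882
KRW 10,580,882 ÷ 843.8 = AUD 12,539.56
AUD 12,539.56 × 0.8785 = SGD 11,016.00
SGD 11,016.00 × 3.877 = BRL 42,709.03

BRL 42,709.03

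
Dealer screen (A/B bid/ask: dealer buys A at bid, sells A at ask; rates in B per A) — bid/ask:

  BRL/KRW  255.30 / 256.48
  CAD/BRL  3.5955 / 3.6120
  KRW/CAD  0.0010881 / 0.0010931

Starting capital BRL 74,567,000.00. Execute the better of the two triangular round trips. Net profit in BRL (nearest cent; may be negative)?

Net result: BRL -89,414.46 (no profitable arbitrage after spreads)

Best loop BRL → KRW → CAD → BRL:
BRL 74,567,000.00 × 255.30 (sell BRL at bid) = KRW 19,036,955,100
KRW 19,036,955,100 × 0.0010881 (sell KRW at bid) = CAD 20,714,110.84
CAD 20,714,110.84 × 3.5955 (sell CAD at bid) = BRL 74,477,585.54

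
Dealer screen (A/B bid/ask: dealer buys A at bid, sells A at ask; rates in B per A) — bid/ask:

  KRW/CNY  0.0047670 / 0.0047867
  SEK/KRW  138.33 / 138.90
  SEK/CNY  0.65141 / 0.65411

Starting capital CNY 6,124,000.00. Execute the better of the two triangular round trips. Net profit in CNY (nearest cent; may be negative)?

Best loop CNY → SEK → KRW → CNY:
CNY 6,124,000.00 ÷ 0.65411 (buy SEK at ask) = SEK 9,362,339.67
SEK 9,362,339.67 × 138.33 (sell SEK at bid) = KRW 1,295,092,446
KRW 1,295,092,446 × 0.0047670 (sell KRW at bid) = CNY 6,173,705.69

Net profit: CNY 49,705.69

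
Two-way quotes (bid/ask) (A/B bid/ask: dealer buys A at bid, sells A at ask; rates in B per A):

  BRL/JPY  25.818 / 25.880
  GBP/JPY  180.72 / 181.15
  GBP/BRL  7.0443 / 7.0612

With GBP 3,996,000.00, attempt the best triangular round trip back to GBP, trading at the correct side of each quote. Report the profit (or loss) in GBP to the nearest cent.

Best loop GBP → BRL → JPY → GBP:
GBP 3,996,000.00 × 7.0443 (sell GBP at bid) = BRL 28,149,022.80
BRL 28,149,022.80 × 25.818 (sell BRL at bid) = JPY 726,751,471
JPY 726,751,471 ÷ 181.15 (buy GBP at ask) = GBP 4,011,876.74

Net profit: GBP 15,876.74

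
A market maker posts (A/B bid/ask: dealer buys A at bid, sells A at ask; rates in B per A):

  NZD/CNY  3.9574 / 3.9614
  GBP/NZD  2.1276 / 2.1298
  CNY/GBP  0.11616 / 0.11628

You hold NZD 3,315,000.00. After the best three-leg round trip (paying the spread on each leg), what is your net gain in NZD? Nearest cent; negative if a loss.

Best loop NZD → GBP → CNY → NZD:
NZD 3,315,000.00 ÷ 2.1298 (buy GBP at ask) = GBP 1,556,484.18
GBP 1,556,484.18 ÷ 0.11628 (buy CNY at ask) = CNY 13,385,656.84
CNY 13,385,656.84 ÷ 3.9614 (buy NZD at ask) = NZD 3,379,021.77

Net profit: NZD 64,021.77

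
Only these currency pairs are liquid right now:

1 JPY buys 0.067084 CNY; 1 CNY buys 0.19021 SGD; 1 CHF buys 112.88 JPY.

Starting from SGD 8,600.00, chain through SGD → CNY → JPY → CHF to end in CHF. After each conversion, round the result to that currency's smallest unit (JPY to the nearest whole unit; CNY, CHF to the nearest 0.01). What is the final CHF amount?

SGD 8,600.00 ÷ 0.19021 = CNY 45,213.19
CNY 45,213.19 ÷ 0.067084 = JPY 673,979
JPY 673,979 ÷ 112.88 = CHF 5,970.76

CHF 5,970.76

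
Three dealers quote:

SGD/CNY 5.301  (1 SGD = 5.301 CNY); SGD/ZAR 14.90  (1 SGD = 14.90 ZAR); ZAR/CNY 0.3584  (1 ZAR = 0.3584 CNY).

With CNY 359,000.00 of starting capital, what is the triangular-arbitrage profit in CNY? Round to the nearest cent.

Profitable loop is CNY → SGD → ZAR → CNY:
CNY 359,000.00 ÷ 5.301 = SGD 67,723.07
SGD 67,723.07 × 14.90 = ZAR 1,009,073.76
ZAR 1,009,073.76 × 0.3584 = CNY 361,652.04
Profit = CNY 361,652.04 − CNY 359,000.00

Profit: CNY 2,652.04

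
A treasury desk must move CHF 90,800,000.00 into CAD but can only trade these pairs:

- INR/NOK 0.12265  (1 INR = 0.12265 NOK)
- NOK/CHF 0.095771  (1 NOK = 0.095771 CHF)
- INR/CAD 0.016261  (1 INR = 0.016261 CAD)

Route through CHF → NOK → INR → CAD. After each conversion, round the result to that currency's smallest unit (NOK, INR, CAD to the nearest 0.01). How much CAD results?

CAD 125,698,913.45

CHF 90,800,000.00 ÷ 0.095771 = NOK 948,094,934.79
NOK 948,094,934.79 ÷ 0.12265 = INR 7,730,085,077.78
INR 7,730,085,077.78 × 0.016261 = CAD 125,698,913.45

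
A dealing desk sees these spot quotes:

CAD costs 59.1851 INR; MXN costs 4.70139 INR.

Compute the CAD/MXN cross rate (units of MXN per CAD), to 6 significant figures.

1 CAD × 59.1851 = 59.1851 INR
59.1851 INR ÷ 4.70139 = 12.5889 MXN

CAD/MXN = 12.5889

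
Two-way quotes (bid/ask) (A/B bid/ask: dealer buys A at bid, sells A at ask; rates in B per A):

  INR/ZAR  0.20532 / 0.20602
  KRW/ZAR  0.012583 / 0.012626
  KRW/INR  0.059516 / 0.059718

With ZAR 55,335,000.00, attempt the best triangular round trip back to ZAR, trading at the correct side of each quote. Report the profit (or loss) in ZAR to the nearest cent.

Best loop ZAR → INR → KRW → ZAR:
ZAR 55,335,000.00 ÷ 0.20602 (buy INR at ask) = INR 268,590,428.11
INR 268,590,428.11 ÷ 0.059718 (buy KRW at ask) = KRW 4,497,646,072
KRW 4,497,646,072 × 0.012583 (sell KRW at bid) = ZAR 56,593,880.52

Net profit: ZAR 1,258,880.52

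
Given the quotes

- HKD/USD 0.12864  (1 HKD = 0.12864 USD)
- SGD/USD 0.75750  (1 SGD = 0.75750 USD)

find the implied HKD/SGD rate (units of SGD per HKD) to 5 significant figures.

1 HKD × 0.12864 = 0.12864 USD
0.12864 USD ÷ 0.75750 = 0.169822 SGD

HKD/SGD = 0.16982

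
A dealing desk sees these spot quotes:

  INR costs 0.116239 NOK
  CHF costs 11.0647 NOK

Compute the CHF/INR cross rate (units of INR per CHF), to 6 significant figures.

CHF/INR = 95.1892

1 CHF × 11.0647 = 11.0647 NOK
11.0647 NOK ÷ 0.116239 = 95.1892 INR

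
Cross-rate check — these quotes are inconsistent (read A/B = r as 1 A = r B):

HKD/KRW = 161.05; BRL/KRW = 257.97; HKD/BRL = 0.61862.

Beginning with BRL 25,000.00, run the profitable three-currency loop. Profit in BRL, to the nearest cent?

Profit: BRL 229.44

Profitable loop is BRL → HKD → KRW → BRL:
BRL 25,000.00 ÷ 0.61862 = HKD 40,412.53
HKD 40,412.53 × 161.05 = KRW 6,508,438
KRW 6,508,438 ÷ 257.97 = BRL 25,229.44
Profit = BRL 25,229.44 − BRL 25,000.00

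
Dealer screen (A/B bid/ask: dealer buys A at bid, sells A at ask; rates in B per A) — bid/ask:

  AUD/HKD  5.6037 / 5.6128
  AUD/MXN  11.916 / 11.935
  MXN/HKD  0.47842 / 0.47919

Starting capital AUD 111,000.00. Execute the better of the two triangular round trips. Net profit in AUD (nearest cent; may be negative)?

Best loop AUD → MXN → HKD → AUD:
AUD 111,000.00 × 11.916 (sell AUD at bid) = MXN 1,322,676.00
MXN 1,322,676.00 × 0.47842 (sell MXN at bid) = HKD 632,794.65
HKD 632,794.65 ÷ 5.6128 (buy AUD at ask) = AUD 112,741.35

Net profit: AUD 1,741.35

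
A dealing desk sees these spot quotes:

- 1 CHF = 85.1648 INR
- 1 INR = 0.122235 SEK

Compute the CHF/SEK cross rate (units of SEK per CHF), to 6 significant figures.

CHF/SEK = 10.4101

1 CHF × 85.1648 = 85.1648 INR
85.1648 INR × 0.122235 = 10.4101 SEK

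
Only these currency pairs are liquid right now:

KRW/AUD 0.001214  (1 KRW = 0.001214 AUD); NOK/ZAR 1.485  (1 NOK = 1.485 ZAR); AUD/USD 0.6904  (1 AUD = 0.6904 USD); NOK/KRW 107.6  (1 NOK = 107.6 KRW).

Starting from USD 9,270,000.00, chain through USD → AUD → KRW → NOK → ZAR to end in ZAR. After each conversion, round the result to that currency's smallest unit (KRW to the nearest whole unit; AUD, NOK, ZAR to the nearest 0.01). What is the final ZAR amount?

ZAR 152,642,140.30

USD 9,270,000.00 ÷ 0.6904 = AUD 13,426,998.84
AUD 13,426,998.84 ÷ 0.001214 = KRW 11,060,130,840
KRW 11,060,130,840 ÷ 107.6 = NOK 102,789,320.07
NOK 102,789,320.07 × 1.485 = ZAR 152,642,140.30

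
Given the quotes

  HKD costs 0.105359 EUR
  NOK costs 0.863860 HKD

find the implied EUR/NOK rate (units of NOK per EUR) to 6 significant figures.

EUR/NOK = 10.9871

1 EUR ÷ 0.105359 = 9.49136 HKD
9.49136 HKD ÷ 0.863860 = 10.9871 NOK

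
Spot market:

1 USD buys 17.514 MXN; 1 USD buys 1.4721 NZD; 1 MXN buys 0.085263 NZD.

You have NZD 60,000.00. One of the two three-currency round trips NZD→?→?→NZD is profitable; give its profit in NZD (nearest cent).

Profit: NZD 863.92

Profitable loop is NZD → USD → MXN → NZD:
NZD 60,000.00 ÷ 1.4721 = USD 40,758.10
USD 40,758.10 × 17.514 = MXN 713,837.38
MXN 713,837.38 × 0.085263 = NZD 60,863.92
Profit = NZD 60,863.92 − NZD 60,000.00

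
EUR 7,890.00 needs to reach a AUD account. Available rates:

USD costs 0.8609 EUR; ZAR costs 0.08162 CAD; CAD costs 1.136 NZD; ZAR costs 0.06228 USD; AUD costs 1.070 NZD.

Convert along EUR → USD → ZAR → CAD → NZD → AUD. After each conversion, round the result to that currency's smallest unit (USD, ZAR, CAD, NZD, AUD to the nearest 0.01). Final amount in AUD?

AUD 12,751.66

EUR 7,890.00 ÷ 0.8609 = USD 9,164.83
USD 9,164.83 ÷ 0.06228 = ZAR 147,155.27
ZAR 147,155.27 × 0.08162 = CAD 12,010.81
CAD 12,010.81 × 1.136 = NZD 13,644.28
NZD 13,644.28 ÷ 1.070 = AUD 12,751.66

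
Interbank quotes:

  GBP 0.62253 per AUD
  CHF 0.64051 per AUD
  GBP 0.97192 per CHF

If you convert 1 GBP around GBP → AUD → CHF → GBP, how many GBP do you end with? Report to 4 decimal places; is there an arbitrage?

1.0000 (no arbitrage)

Around GBP → AUD → CHF → GBP: 1 ÷ 0.62253 × 0.64051 × 0.97192 = 0.999991
Product ≈ 1 (deviation 0.001%, within rounding noise).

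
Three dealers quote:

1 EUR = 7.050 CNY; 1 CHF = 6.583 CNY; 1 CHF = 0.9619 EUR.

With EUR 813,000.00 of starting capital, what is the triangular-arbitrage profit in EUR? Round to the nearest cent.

Profitable loop is EUR → CNY → CHF → EUR:
EUR 813,000.00 × 7.050 = CNY 5,731,650.00
CNY 5,731,650.00 ÷ 6.583 = CHF 870,674.46
CHF 870,674.46 × 0.9619 = EUR 837,501.77
Profit = EUR 837,501.77 − EUR 813,000.00

Profit: EUR 24,501.77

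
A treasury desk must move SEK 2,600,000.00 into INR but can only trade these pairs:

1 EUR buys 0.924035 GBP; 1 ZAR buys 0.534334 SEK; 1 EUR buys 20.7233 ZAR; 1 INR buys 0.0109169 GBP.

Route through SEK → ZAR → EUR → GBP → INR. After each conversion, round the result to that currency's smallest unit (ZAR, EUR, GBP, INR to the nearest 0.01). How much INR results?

SEK 2,600,000.00 ÷ 0.534334 = ZAR 4,865,870.41
ZAR 4,865,870.41 ÷ 20.7233 = EUR 234,801.91
EUR 234,801.91 × 0.924035 = GBP 216,965.18
GBP 216,965.18 ÷ 0.0109169 = INR 19,874,248.18

INR 19,874,248.18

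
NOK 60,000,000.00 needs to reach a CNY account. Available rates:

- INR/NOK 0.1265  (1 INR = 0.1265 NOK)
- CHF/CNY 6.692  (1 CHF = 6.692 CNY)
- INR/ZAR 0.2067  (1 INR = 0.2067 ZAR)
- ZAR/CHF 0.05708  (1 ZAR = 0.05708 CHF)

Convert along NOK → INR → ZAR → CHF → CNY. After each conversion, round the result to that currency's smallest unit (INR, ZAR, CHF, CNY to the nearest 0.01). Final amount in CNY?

NOK 60,000,000.00 ÷ 0.1265 = INR 474,308,300.40
INR 474,308,300.40 × 0.2067 = ZAR 98,039,525.69
ZAR 98,039,525.69 × 0.05708 = CHF 5,596,096.13
CHF 5,596,096.13 × 6.692 = CNY 37,449,075.30

CNY 37,449,075.30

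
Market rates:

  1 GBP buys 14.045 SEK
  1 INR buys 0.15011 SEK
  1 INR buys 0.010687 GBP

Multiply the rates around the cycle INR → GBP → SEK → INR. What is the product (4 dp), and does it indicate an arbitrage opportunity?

0.9999 (no arbitrage)

Around INR → GBP → SEK → INR: 1 × 0.010687 × 14.045 ÷ 0.15011 = 0.999926
Product ≈ 1 (deviation 0.007%, within rounding noise).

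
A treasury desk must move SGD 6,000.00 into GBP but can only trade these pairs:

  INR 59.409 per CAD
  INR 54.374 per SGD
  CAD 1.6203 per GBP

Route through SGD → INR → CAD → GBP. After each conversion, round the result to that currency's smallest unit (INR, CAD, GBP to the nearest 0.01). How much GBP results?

GBP 3,389.18

SGD 6,000.00 × 54.374 = INR 326,244.00
INR 326,244.00 ÷ 59.409 = CAD 5,491.49
CAD 5,491.49 ÷ 1.6203 = GBP 3,389.18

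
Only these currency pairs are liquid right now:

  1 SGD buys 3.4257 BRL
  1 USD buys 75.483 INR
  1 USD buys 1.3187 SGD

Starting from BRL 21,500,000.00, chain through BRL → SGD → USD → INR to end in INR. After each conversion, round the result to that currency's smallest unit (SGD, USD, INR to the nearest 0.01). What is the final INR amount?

BRL 21,500,000.00 ÷ 3.4257 = SGD 6,276,089.56
SGD 6,276,089.56 ÷ 1.3187 = USD 4,759,300.49
USD 4,759,300.49 × 75.483 = INR 359,246,278.89

INR 359,246,278.89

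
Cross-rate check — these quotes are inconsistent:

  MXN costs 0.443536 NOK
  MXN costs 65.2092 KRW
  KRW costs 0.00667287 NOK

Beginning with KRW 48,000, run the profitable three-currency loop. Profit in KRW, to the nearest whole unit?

Profitable loop is KRW → MXN → NOK → KRW:
KRW 48,000 ÷ 65.2092 = MXN 736.09
MXN 736.09 × 0.443536 = NOK 326.48
NOK 326.48 ÷ 0.00667287 = KRW 48,927
Profit = KRW 48,927 − KRW 48,000

Profit: KRW 927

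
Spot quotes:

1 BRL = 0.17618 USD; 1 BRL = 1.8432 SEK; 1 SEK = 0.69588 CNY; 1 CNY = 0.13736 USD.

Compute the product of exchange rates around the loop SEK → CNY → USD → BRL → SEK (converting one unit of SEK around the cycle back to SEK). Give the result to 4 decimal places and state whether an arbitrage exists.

Around SEK → CNY → USD → BRL → SEK: 1 × 0.69588 × 0.13736 ÷ 0.17618 × 1.8432 = 1.000024
Product ≈ 1 (deviation 0.002%, within rounding noise).

1.0000 (no arbitrage)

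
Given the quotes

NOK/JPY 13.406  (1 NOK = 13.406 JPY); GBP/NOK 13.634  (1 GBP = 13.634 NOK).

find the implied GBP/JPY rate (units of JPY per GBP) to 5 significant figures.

GBP/JPY = 182.78

1 GBP × 13.634 = 13.634 NOK
13.634 NOK × 13.406 = 182.777 JPY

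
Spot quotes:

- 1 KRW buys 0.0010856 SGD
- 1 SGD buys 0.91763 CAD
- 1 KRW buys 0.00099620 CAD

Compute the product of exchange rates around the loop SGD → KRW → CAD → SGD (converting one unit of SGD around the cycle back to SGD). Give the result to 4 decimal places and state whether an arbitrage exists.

Around SGD → KRW → CAD → SGD: 1 ÷ 0.0010856 × 0.00099620 ÷ 0.91763 = 1.000021
Product ≈ 1 (deviation 0.002%, within rounding noise).

1.0000 (no arbitrage)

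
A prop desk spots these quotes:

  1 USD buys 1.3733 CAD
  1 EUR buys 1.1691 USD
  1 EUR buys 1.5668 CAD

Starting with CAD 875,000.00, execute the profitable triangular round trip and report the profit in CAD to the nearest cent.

Profitable loop is CAD → EUR → USD → CAD:
CAD 875,000.00 ÷ 1.5668 = EUR 558,463.11
EUR 558,463.11 × 1.1691 = USD 652,899.22
USD 652,899.22 × 1.3733 = CAD 896,626.50
Profit = CAD 896,626.50 − CAD 875,000.00

Profit: CAD 21,626.50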